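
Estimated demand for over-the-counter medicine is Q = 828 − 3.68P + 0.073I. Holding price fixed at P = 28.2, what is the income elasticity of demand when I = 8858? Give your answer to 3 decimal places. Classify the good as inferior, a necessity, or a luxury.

At P = 28.2, I = 8858: Q = 1370.858.
Holding P constant, ∂Q/∂I = 0.073.
η_I = (∂Q/∂I)·(I/Q) = 0.073 × (8858/1370.858) = 0.472.
Since 0 < η < 1, this is a necessity.

0.472 (necessity)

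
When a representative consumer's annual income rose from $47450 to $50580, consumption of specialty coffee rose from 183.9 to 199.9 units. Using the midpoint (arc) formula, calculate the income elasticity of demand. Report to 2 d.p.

ΔQ = 199.9 − 183.9 = 16; midpoint Q̄ = (183.9 + 199.9)/2 = 191.9.
ΔI = 50580 − 47450 = 3130; midpoint Ī = (47450 + 50580)/2 = 49015.
η = (ΔQ/Q̄) ÷ (ΔI/Ī) = (16/191.9) ÷ (3130/49015) = 1.31.

1.31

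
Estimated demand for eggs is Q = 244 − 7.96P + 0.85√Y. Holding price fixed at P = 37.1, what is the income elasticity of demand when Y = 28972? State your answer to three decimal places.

0.775

At P = 37.1, Y = 28972: Q = 93.364.
Holding P constant, ∂Q/∂Y = 0.85/(2√Y) = 0.00249689.
η_Y = (∂Q/∂Y)·(Y/Q) = 0.00249689 × (28972/93.364) = 0.775.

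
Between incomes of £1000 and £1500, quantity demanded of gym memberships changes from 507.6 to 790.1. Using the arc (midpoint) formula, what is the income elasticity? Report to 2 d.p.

ΔQ = 790.1 − 507.6 = 282.5; midpoint Q̄ = (507.6 + 790.1)/2 = 648.85.
ΔI = 1500 − 1000 = 500; midpoint Ī = (1000 + 1500)/2 = 1250.
η = (ΔQ/Q̄) ÷ (ΔI/Ī) = (282.5/648.85) ÷ (500/1250) = 1.09.

1.09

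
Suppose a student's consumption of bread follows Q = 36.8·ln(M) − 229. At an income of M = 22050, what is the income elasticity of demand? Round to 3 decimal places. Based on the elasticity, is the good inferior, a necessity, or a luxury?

0.265 (necessity)

At M = 22050: Q = 139.039.
dQ/dM = 36.8/M = 0.00166893 at this income.
η = (dQ/dM)·(M/Q) = 0.00166893 × (22050/139.039) = 0.265.
Since 0 < η < 1, the good is a necessity.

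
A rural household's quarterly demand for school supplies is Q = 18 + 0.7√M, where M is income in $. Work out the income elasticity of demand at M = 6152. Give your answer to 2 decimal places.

At M = 6152: Q = 72.904.
dQ/dM = 0.7/(2√M) = 0.00446231 at this income.
η = (dQ/dM)·(M/Q) = 0.00446231 × (6152/72.904) = 0.38.

0.38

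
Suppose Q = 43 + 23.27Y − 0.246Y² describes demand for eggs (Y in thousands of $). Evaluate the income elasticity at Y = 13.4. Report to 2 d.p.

0.72

At Y = 13.4: Q = 310.6462.
dQ/dY = 23.27 − 0.492Y = 16.67720.
η = (dQ/dY)·(Y/Q) = 16.67720 × (13.4/310.6462) = 0.72.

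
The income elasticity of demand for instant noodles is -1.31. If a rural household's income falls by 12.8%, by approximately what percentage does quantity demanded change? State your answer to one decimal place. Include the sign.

16.8%

%ΔQ ≈ η × %ΔI = -1.31 × (-12.8%) = 16.8%.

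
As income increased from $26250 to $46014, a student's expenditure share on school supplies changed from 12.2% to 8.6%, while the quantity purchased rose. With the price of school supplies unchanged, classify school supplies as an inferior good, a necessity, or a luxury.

necessity

Quantity rises but the budget share falls as income rises, so 0 < η < 1.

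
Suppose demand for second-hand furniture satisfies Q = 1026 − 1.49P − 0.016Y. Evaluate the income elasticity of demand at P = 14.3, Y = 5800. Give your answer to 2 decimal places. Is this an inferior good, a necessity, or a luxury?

-0.10 (inferior good)

At P = 14.3, Y = 5800: Q = 911.893.
Holding P constant, ∂Q/∂Y = −0.016.
η_Y = (∂Q/∂Y)·(Y/Q) = -0.016 × (5800/911.893) = -0.10.
Since η < 0, this is an inferior good.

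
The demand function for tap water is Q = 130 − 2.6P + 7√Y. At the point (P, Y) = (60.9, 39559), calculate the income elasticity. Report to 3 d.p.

At P = 60.9, Y = 39559: Q = 1363.921.
Holding P constant, ∂Q/∂Y = 7/(2√Y) = 0.0175973.
η_Y = (∂Q/∂Y)·(Y/Q) = 0.0175973 × (39559/1363.921) = 0.510.

0.510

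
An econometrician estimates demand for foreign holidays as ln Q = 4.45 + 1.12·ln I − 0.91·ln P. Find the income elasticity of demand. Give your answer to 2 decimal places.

In a log-linear demand, the coefficient on ln I is the income elasticity.
So η = 1.12.

1.12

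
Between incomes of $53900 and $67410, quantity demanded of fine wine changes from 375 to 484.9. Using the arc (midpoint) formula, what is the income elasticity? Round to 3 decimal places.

1.148

ΔQ = 484.9 − 375 = 109.9; midpoint Q̄ = (375 + 484.9)/2 = 429.95.
ΔI = 67410 − 53900 = 13510; midpoint Ī = (53900 + 67410)/2 = 60655.
η = (ΔQ/Q̄) ÷ (ΔI/Ī) = (109.9/429.95) ÷ (13510/60655) = 1.148.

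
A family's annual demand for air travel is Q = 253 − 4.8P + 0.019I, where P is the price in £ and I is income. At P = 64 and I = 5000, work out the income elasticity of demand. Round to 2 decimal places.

2.33

At P = 64, I = 5000: Q = 40.800.
Holding P constant, ∂Q/∂I = 0.019.
η_I = (∂Q/∂I)·(I/Q) = 0.019 × (5000/40.800) = 2.33.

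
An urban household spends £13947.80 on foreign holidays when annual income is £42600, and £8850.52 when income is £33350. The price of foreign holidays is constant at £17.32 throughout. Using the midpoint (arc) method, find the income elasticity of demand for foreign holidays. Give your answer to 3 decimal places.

With a constant price, Q₁ = 13947.80/17.32 = 805.300 and Q₂ = 8850.52/17.32 = 511.000 (equivalently, work directly with expenditure since P cancels).
Midpoint %ΔQ = (8850.52 − 13947.80)/11399.16 = -0.44716; midpoint %ΔI = (33350 − 42600)/37975 = -0.24358.
η = -0.44716 / -0.24358 = 1.836.

1.836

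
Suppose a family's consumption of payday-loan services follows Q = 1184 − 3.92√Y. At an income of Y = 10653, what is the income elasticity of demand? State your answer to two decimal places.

At Y = 10653: Q = 779.404.
dQ/dY = -3.92/(2√Y) = -0.0189898 at this income.
η = (dQ/dY)·(Y/Q) = -0.0189898 × (10653/779.404) = -0.26.

-0.26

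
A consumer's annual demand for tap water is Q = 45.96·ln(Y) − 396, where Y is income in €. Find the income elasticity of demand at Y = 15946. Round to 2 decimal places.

0.94

At Y = 15946: Q = 48.753.
dQ/dY = 45.96/Y = 0.00288223 at this income.
η = (dQ/dY)·(Y/Q) = 0.00288223 × (15946/48.753) = 0.94.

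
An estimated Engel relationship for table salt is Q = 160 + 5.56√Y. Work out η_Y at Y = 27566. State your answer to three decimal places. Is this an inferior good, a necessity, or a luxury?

At Y = 27566: Q = 1083.127.
dQ/dY = 5.56/(2√Y) = 0.016744 at this income.
η = (dQ/dY)·(Y/Q) = 0.016744 × (27566/1083.127) = 0.426.
Since 0 < η < 1, the good is a necessity.

0.426 (necessity)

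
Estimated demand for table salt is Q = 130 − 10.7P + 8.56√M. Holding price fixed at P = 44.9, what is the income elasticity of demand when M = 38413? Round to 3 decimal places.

At P = 44.9, M = 38413: Q = 1327.264.
Holding P constant, ∂Q/∂M = 8.56/(2√M) = 0.0218376.
η_M = (∂Q/∂M)·(M/Q) = 0.0218376 × (38413/1327.264) = 0.632.

0.632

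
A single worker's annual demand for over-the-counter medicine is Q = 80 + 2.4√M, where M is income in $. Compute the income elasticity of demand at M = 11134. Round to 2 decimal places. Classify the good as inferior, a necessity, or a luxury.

At M = 11134: Q = 333.243.
dQ/dM = 2.4/(2√M) = 0.0113725 at this income.
η = (dQ/dM)·(M/Q) = 0.0113725 × (11134/333.243) = 0.38.
Since 0 < η < 1, the good is a necessity.

0.38 (necessity)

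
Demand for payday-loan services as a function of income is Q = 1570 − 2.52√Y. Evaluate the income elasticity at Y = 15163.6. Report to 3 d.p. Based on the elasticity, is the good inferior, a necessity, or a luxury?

At Y = 15163.6: Q = 1259.686.
dQ/dY = -2.52/(2√Y) = -0.0102322 at this income.
η = (dQ/dY)·(Y/Q) = -0.0102322 × (15163.6/1259.686) = -0.123.
Since η < 0, the good is an inferior good.

-0.123 (inferior good)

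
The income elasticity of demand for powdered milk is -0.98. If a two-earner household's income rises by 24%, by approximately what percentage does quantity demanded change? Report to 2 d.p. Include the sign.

-23.52%

%ΔQ ≈ η × %ΔI = -0.98 × 24% = -23.52%.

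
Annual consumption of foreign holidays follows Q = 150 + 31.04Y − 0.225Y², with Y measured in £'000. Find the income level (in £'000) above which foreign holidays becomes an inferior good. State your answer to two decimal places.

68.98

dQ/dY = 31.04 − 0.45Y.
The good is inferior where dQ/dY < 0. Setting dQ/dY = 0 gives Y = 31.04 / 0.45 = 68.98.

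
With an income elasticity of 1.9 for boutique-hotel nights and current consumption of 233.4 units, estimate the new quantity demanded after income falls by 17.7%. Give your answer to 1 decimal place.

%ΔQ ≈ η × %ΔI = 1.9 × (-17.7%) = -33.63%.
New Q ≈ 233.4 × (1 − 0.3363) = 154.9.

154.9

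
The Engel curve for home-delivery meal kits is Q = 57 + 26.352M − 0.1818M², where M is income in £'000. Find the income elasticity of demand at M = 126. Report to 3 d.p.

-4.993

At M = 126: Q = 491.0952.
dQ/dM = 26.352 − 0.3636M = -19.46160.
η = (dQ/dM)·(M/Q) = -19.46160 × (126/491.0952) = -4.993.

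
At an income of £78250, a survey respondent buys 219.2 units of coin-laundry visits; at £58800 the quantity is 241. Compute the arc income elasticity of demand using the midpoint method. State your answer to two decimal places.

-0.33

ΔQ = 241 − 219.2 = 21.8; midpoint Q̄ = (219.2 + 241)/2 = 230.1.
ΔI = 58800 − 78250 = -19450; midpoint Ī = (78250 + 58800)/2 = 68525.
η = (ΔQ/Q̄) ÷ (ΔI/Ī) = (21.8/230.1) ÷ (-19450/68525) = -0.33.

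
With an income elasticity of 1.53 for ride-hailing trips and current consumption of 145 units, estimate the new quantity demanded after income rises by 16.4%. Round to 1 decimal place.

181.4

%ΔQ ≈ η × %ΔI = 1.53 × 16.4% = 25.092%.
New Q ≈ 145 × (1 + 0.25092) = 181.4.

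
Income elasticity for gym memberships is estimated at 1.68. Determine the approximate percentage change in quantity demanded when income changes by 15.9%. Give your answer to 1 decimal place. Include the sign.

%ΔQ ≈ η × %ΔI = 1.68 × 15.9% = 26.7%.

26.7%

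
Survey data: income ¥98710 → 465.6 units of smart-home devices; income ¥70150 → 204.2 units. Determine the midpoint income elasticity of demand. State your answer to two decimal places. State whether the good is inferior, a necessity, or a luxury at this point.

ΔQ = 204.2 − 465.6 = -261.4; midpoint Q̄ = (465.6 + 204.2)/2 = 334.9.
ΔI = 70150 − 98710 = -28560; midpoint Ī = (98710 + 70150)/2 = 84430.
η = (ΔQ/Q̄) ÷ (ΔI/Ī) = (-261.4/334.9) ÷ (-28560/84430) = 2.31.
η > 1 ⇒ luxury.

2.31 (luxury)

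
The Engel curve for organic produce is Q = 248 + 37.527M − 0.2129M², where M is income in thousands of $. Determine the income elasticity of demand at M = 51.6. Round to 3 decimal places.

0.496

At M = 51.6: Q = 1617.5342.
dQ/dM = 37.527 − 0.4258M = 15.55572.
η = (dQ/dM)·(M/Q) = 15.55572 × (51.6/1617.5342) = 0.496.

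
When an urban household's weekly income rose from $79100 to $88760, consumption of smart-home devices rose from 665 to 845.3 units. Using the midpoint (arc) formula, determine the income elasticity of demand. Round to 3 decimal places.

2.074

ΔQ = 845.3 − 665 = 180.3; midpoint Q̄ = (665 + 845.3)/2 = 755.15.
ΔI = 88760 − 79100 = 9660; midpoint Ī = (79100 + 88760)/2 = 83930.
η = (ΔQ/Q̄) ÷ (ΔI/Ī) = (180.3/755.15) ÷ (9660/83930) = 2.074.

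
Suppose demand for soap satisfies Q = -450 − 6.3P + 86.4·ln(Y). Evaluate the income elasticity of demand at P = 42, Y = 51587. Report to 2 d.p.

0.39

At P = 42, Y = 51587: Q = 222.929.
Holding P constant, ∂Q/∂Y = 86.4/Y = 0.00167484.
η_Y = (∂Q/∂Y)·(Y/Q) = 0.00167484 × (51587/222.929) = 0.39.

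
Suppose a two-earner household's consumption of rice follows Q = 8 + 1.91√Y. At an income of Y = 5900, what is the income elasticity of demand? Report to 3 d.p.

0.474

At Y = 5900: Q = 154.710.
dQ/dY = 1.91/(2√Y) = 0.012433 at this income.
η = (dQ/dY)·(Y/Q) = 0.012433 × (5900/154.710) = 0.474.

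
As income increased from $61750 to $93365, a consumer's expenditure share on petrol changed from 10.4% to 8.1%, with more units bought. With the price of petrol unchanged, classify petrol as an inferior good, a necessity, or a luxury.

necessity

Quantity rises but the budget share falls as income rises, so 0 < η < 1.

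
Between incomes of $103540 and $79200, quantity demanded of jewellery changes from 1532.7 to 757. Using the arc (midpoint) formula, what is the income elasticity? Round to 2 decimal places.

ΔQ = 757 − 1532.7 = -775.7; midpoint Q̄ = (1532.7 + 757)/2 = 1144.85.
ΔI = 79200 − 103540 = -24340; midpoint Ī = (103540 + 79200)/2 = 91370.
η = (ΔQ/Q̄) ÷ (ΔI/Ī) = (-775.7/1144.85) ÷ (-24340/91370) = 2.54.

2.54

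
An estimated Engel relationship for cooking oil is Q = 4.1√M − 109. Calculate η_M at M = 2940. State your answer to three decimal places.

0.981

At M = 2940: Q = 113.309.
dQ/dM = 4.1/(2√M) = 0.0378077 at this income.
η = (dQ/dM)·(M/Q) = 0.0378077 × (2940/113.309) = 0.981.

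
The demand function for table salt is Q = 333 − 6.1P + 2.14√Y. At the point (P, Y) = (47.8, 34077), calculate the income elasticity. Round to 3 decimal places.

0.453

At P = 47.8, Y = 34077: Q = 436.463.
Holding P constant, ∂Q/∂Y = 2.14/(2√Y) = 0.00579633.
η_Y = (∂Q/∂Y)·(Y/Q) = 0.00579633 × (34077/436.463) = 0.453.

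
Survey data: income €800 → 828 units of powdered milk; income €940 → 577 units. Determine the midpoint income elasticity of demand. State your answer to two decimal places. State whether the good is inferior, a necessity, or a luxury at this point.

-2.22 (inferior good)

ΔQ = 577 − 828 = -251; midpoint Q̄ = (828 + 577)/2 = 702.5.
ΔI = 940 − 800 = 140; midpoint Ī = (800 + 940)/2 = 870.
η = (ΔQ/Q̄) ÷ (ΔI/Ī) = (-251/702.5) ÷ (140/870) = -2.22.
η < 0 ⇒ inferior good.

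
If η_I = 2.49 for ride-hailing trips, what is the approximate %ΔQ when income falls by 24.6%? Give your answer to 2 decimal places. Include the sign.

-61.25%

%ΔQ ≈ η × %ΔI = 2.49 × (-24.6%) = -61.25%.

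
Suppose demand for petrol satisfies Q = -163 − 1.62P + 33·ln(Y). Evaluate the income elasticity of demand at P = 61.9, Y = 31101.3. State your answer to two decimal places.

0.42

At P = 61.9, Y = 31101.3: Q = 78.107.
Holding P constant, ∂Q/∂Y = 33/Y = 0.00106105.
η_Y = (∂Q/∂Y)·(Y/Q) = 0.00106105 × (31101.3/78.107) = 0.42.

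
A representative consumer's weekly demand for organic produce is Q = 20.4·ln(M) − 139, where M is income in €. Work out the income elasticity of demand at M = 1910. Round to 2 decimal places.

1.35

At M = 1910: Q = 15.119.
dQ/dM = 20.4/M = 0.0106806 at this income.
η = (dQ/dM)·(M/Q) = 0.0106806 × (1910/15.119) = 1.35.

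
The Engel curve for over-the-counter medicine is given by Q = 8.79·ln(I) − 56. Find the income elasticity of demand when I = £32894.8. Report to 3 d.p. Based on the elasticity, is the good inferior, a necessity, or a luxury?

At I = 32894.8: Q = 35.425.
dQ/dI = 8.79/I = 0.000267215 at this income.
η = (dQ/dI)·(I/Q) = 0.000267215 × (32894.8/35.425) = 0.248.
Since 0 < η < 1, the good is a necessity.

0.248 (necessity)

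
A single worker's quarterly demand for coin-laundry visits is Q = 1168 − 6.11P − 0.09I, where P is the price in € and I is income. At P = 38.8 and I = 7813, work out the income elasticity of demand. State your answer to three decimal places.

-3.087

At P = 38.8, I = 7813: Q = 227.762.
Holding P constant, ∂Q/∂I = −0.09.
η_I = (∂Q/∂I)·(I/Q) = -0.09 × (7813/227.762) = -3.087.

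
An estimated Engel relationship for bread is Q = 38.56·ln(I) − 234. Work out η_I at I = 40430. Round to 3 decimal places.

0.220

At I = 40430: Q = 175.019.
dQ/dI = 38.56/I = 0.000953747 at this income.
η = (dQ/dI)·(I/Q) = 0.000953747 × (40430/175.019) = 0.220.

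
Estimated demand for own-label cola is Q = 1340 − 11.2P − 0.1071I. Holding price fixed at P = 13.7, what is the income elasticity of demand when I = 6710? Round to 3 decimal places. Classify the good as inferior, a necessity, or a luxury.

-1.536 (inferior good)

At P = 13.7, I = 6710: Q = 467.919.
Holding P constant, ∂Q/∂I = −0.1071.
η_I = (∂Q/∂I)·(I/Q) = -0.1071 × (6710/467.919) = -1.536.
Since η < 0, this is an inferior good.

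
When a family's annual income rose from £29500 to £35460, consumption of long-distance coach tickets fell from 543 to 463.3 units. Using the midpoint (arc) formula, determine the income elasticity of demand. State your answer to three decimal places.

-0.863

ΔQ = 463.3 − 543 = -79.7; midpoint Q̄ = (543 + 463.3)/2 = 503.15.
ΔI = 35460 − 29500 = 5960; midpoint Ī = (29500 + 35460)/2 = 32480.
η = (ΔQ/Q̄) ÷ (ΔI/Ī) = (-79.7/503.15) ÷ (5960/32480) = -0.863.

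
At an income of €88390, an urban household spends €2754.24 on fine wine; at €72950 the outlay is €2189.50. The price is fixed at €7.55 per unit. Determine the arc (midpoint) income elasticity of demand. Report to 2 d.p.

With a constant price, Q₁ = 2754.24/7.55 = 364.800 and Q₂ = 2189.50/7.55 = 290.000 (equivalently, work directly with expenditure since P cancels).
Midpoint %ΔQ = (2189.50 − 2754.24)/2471.87 = -0.22847; midpoint %ΔI = (72950 − 88390)/80670 = -0.19140.
η = -0.22847 / -0.19140 = 1.19.

1.19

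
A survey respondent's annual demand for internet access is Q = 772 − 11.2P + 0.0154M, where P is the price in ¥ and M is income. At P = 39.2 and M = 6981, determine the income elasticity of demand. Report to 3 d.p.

At P = 39.2, M = 6981: Q = 440.467.
Holding P constant, ∂Q/∂M = 0.0154.
η_M = (∂Q/∂M)·(M/Q) = 0.0154 × (6981/440.467) = 0.244.

0.244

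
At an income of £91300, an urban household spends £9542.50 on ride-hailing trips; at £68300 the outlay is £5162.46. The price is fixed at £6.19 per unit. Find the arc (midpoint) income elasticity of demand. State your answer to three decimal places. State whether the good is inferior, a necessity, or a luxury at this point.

2.067 (luxury)

With a constant price, Q₁ = 9542.50/6.19 = 1541.599 and Q₂ = 5162.46/6.19 = 834.000 (equivalently, work directly with expenditure since P cancels).
Midpoint %ΔQ = (5162.46 − 9542.50)/7352.48 = -0.59572; midpoint %ΔI = (68300 − 91300)/79800 = -0.28822.
η = -0.59572 / -0.28822 = 2.067.
η > 1 ⇒ luxury.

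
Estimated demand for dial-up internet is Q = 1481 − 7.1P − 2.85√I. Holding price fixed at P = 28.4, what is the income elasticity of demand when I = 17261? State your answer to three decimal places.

At P = 28.4, I = 17261: Q = 904.924.
Holding P constant, ∂Q/∂I = -2.85/(2√I) = -0.0108463.
η_I = (∂Q/∂I)·(I/Q) = -0.0108463 × (17261/904.924) = -0.207.

-0.207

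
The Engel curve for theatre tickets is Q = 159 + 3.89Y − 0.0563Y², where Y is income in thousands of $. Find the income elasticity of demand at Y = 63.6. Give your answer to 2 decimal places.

-1.16

At Y = 63.6: Q = 178.6728.
dQ/dY = 3.89 − 0.1126Y = -3.27136.
η = (dQ/dY)·(Y/Q) = -3.27136 × (63.6/178.6728) = -1.16.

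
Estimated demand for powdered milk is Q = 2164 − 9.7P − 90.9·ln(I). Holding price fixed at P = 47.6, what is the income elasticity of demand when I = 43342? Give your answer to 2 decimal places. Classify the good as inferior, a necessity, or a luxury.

-0.12 (inferior good)

At P = 47.6, I = 43342: Q = 731.752.
Holding P constant, ∂Q/∂I = -90.9/I = -0.00209727.
η_I = (∂Q/∂I)·(I/Q) = -0.00209727 × (43342/731.752) = -0.12.
Since η < 0, this is an inferior good.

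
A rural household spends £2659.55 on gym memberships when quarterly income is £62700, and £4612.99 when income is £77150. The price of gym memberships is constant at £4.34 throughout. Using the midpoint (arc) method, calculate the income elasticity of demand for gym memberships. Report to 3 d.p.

With a constant price, Q₁ = 2659.55/4.34 = 612.800 and Q₂ = 4612.99/4.34 = 1062.901 (equivalently, work directly with expenditure since P cancels).
Midpoint %ΔQ = (4612.99 − 2659.55)/3636.27 = 0.53721; midpoint %ΔI = (77150 − 62700)/69925 = 0.20665.
η = 0.53721 / 0.20665 = 2.600.

2.600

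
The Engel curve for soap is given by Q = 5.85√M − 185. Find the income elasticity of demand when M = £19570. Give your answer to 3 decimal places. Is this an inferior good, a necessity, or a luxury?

0.646 (necessity)

At M = 19570: Q = 633.373.
dQ/dM = 5.85/(2√M) = 0.0209089 at this income.
η = (dQ/dM)·(M/Q) = 0.0209089 × (19570/633.373) = 0.646.
Since 0 < η < 1, the good is a necessity.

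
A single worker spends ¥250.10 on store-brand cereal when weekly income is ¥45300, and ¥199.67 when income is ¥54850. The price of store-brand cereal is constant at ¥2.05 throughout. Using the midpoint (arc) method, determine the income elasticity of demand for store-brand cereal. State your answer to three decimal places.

With a constant price, Q₁ = 250.10/2.05 = 122.000 and Q₂ = 199.67/2.05 = 97.400 (equivalently, work directly with expenditure since P cancels).
Midpoint %ΔQ = (199.67 − 250.10)/224.89 = -0.22425; midpoint %ΔI = (54850 − 45300)/50075 = 0.19071.
η = -0.22425 / 0.19071 = -1.176.

-1.176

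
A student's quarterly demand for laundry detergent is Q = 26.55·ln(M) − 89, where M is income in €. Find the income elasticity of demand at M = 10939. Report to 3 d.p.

At M = 10939: Q = 157.917.
dQ/dM = 26.55/M = 0.0024271 at this income.
η = (dQ/dM)·(M/Q) = 0.0024271 × (10939/157.917) = 0.168.

0.168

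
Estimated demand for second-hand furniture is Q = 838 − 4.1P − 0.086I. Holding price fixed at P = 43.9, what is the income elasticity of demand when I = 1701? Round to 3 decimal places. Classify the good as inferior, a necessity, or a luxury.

-0.286 (inferior good)

At P = 43.9, I = 1701: Q = 511.724.
Holding P constant, ∂Q/∂I = −0.086.
η_I = (∂Q/∂I)·(I/Q) = -0.086 × (1701/511.724) = -0.286.
Since η < 0, this is an inferior good.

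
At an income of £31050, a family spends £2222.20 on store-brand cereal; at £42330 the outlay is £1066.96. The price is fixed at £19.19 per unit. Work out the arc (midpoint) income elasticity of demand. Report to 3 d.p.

-2.285

With a constant price, Q₁ = 2222.20/19.19 = 115.800 and Q₂ = 1066.96/19.19 = 55.600 (equivalently, work directly with expenditure since P cancels).
Midpoint %ΔQ = (1066.96 − 2222.20)/1644.58 = -0.70245; midpoint %ΔI = (42330 − 31050)/36690 = 0.30744.
η = -0.70245 / 0.30744 = -2.285.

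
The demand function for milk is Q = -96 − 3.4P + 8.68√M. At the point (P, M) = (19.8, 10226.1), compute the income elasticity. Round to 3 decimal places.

0.614

At P = 19.8, M = 10226.1: Q = 714.438.
Holding P constant, ∂Q/∂M = 8.68/(2√M) = 0.0429175.
η_M = (∂Q/∂M)·(M/Q) = 0.0429175 × (10226.1/714.438) = 0.614.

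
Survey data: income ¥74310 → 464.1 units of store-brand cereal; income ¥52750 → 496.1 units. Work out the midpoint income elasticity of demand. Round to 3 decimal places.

-0.196

ΔQ = 496.1 − 464.1 = 32; midpoint Q̄ = (464.1 + 496.1)/2 = 480.1.
ΔI = 52750 − 74310 = -21560; midpoint Ī = (74310 + 52750)/2 = 63530.
η = (ΔQ/Q̄) ÷ (ΔI/Ī) = (32/480.1) ÷ (-21560/63530) = -0.196.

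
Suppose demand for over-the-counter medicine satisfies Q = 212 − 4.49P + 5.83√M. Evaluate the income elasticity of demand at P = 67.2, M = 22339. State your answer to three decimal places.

At P = 67.2, M = 22339: Q = 781.638.
Holding P constant, ∂Q/∂M = 5.83/(2√M) = 0.0195032.
η_M = (∂Q/∂M)·(M/Q) = 0.0195032 × (22339/781.638) = 0.557.

0.557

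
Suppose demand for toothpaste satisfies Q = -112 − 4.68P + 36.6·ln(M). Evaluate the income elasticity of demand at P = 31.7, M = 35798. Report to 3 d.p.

0.297

At P = 31.7, M = 35798: Q = 123.419.
Holding P constant, ∂Q/∂M = 36.6/M = 0.0010224.
η_M = (∂Q/∂M)·(M/Q) = 0.0010224 × (35798/123.419) = 0.297.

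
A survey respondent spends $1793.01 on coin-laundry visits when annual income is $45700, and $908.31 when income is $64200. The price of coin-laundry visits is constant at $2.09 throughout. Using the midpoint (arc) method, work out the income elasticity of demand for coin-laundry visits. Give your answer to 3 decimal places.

With a constant price, Q₁ = 1793.01/2.09 = 857.900 and Q₂ = 908.31/2.09 = 434.598 (equivalently, work directly with expenditure since P cancels).
Midpoint %ΔQ = (908.31 − 1793.01)/1350.66 = -0.65501; midpoint %ΔI = (64200 − 45700)/54950 = 0.33667.
η = -0.65501 / 0.33667 = -1.946.

-1.946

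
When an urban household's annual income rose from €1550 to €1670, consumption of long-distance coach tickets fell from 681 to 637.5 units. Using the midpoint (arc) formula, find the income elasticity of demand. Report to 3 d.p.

-0.885

ΔQ = 637.5 − 681 = -43.5; midpoint Q̄ = (681 + 637.5)/2 = 659.25.
ΔI = 1670 − 1550 = 120; midpoint Ī = (1550 + 1670)/2 = 1610.
η = (ΔQ/Q̄) ÷ (ΔI/Ī) = (-43.5/659.25) ÷ (120/1610) = -0.885.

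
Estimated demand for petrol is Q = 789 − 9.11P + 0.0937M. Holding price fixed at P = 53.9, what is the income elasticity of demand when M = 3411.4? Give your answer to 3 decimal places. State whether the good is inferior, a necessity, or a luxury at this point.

At P = 53.9, M = 3411.4: Q = 617.619.
Holding P constant, ∂Q/∂M = 0.0937.
η_M = (∂Q/∂M)·(M/Q) = 0.0937 × (3411.4/617.619) = 0.518.
Since 0 < η < 1, this is a necessity.

0.518 (necessity)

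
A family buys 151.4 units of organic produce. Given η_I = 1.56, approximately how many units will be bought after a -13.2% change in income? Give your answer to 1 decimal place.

120.2

%ΔQ ≈ η × %ΔI = 1.56 × (-13.2%) = -20.592%.
New Q ≈ 151.4 × (1 − 0.20592) = 120.2.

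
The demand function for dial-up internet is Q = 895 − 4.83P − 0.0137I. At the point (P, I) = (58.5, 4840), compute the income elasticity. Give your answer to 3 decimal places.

At P = 58.5, I = 4840: Q = 546.137.
Holding P constant, ∂Q/∂I = −0.0137.
η_I = (∂Q/∂I)·(I/Q) = -0.0137 × (4840/546.137) = -0.121.

-0.121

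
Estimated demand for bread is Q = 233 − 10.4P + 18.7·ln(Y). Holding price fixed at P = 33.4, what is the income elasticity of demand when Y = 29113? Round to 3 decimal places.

At P = 33.4, Y = 29113: Q = 77.856.
Holding P constant, ∂Q/∂Y = 18.7/Y = 0.000642325.
η_Y = (∂Q/∂Y)·(Y/Q) = 0.000642325 × (29113/77.856) = 0.240.

0.240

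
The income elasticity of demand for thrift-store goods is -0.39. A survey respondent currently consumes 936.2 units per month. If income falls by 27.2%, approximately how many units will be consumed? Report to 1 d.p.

%ΔQ ≈ η × %ΔI = -0.39 × (-27.2%) = 10.608%.
New Q ≈ 936.2 × (1 + 0.10608) = 1035.5.

1035.5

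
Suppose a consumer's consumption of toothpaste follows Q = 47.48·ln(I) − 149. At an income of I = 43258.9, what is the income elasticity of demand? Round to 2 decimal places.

0.13

At I = 43258.9: Q = 357.847.
dQ/dI = 47.48/I = 0.00109758 at this income.
η = (dQ/dI)·(I/Q) = 0.00109758 × (43258.9/357.847) = 0.13.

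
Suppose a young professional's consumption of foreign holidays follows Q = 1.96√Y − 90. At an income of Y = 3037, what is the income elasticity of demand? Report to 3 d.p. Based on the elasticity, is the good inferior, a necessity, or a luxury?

At Y = 3037: Q = 18.014.
dQ/dY = 1.96/(2√Y) = 0.0177829 at this income.
η = (dQ/dY)·(Y/Q) = 0.0177829 × (3037/18.014) = 2.998.
Since η > 1, the good is a luxury.

2.998 (luxury)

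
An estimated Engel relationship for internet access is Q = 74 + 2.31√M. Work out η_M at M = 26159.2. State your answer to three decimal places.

0.417

At M = 26159.2: Q = 447.615.
dQ/dM = 2.31/(2√M) = 0.00714118 at this income.
η = (dQ/dM)·(M/Q) = 0.00714118 × (26159.2/447.615) = 0.417.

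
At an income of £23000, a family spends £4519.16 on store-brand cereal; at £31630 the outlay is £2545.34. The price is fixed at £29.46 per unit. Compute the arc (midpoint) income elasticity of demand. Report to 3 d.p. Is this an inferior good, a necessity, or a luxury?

With a constant price, Q₁ = 4519.16/29.46 = 153.400 and Q₂ = 2545.34/29.46 = 86.400 (equivalently, work directly with expenditure since P cancels).
Midpoint %ΔQ = (2545.34 − 4519.16)/3532.25 = -0.55880; midpoint %ΔI = (31630 − 23000)/27315 = 0.31594.
η = -0.55880 / 0.31594 = -1.769.
η < 0 ⇒ inferior good.

-1.769 (inferior good)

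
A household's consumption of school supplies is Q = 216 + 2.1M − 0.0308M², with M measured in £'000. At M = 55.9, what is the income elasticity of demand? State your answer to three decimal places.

-0.317

At M = 55.9: Q = 237.1459.
dQ/dM = 2.1 − 0.0616M = -1.34344.
η = (dQ/dM)·(M/Q) = -1.34344 × (55.9/237.1459) = -0.317.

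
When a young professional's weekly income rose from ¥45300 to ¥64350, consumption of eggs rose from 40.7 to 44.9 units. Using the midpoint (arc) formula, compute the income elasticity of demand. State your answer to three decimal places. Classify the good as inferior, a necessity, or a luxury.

ΔQ = 44.9 − 40.7 = 4.2; midpoint Q̄ = (40.7 + 44.9)/2 = 42.8.
ΔI = 64350 − 45300 = 19050; midpoint Ī = (45300 + 64350)/2 = 54825.
η = (ΔQ/Q̄) ÷ (ΔI/Ī) = (4.2/42.8) ÷ (19050/54825) = 0.282.
0 < η < 1 ⇒ necessity.

0.282 (necessity)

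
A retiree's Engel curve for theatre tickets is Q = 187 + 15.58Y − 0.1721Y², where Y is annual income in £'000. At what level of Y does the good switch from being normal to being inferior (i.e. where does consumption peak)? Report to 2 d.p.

45.26

dQ/dY = 15.58 − 0.3442Y.
The good is inferior where dQ/dY < 0. Setting dQ/dY = 0 gives Y = 15.58 / 0.3442 = 45.26.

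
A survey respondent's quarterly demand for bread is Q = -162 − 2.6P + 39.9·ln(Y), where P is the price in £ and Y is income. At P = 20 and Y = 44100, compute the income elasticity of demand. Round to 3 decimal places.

0.188

At P = 20, Y = 44100: Q = 212.699.
Holding P constant, ∂Q/∂Y = 39.9/Y = 0.000904762.
η_Y = (∂Q/∂Y)·(Y/Q) = 0.000904762 × (44100/212.699) = 0.188.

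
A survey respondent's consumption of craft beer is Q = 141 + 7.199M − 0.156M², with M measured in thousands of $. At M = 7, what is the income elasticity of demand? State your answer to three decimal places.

At M = 7: Q = 183.7490.
dQ/dM = 7.199 − 0.312M = 5.01500.
η = (dQ/dM)·(M/Q) = 5.01500 × (7/183.7490) = 0.191.

0.191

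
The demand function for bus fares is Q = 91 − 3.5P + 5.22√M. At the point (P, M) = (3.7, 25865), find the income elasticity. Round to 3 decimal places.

0.457

At P = 3.7, M = 25865: Q = 917.562.
Holding P constant, ∂Q/∂M = 5.22/(2√M) = 0.0162287.
η_M = (∂Q/∂M)·(M/Q) = 0.0162287 × (25865/917.562) = 0.457.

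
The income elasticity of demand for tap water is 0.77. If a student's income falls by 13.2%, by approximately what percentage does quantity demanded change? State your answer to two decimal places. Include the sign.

-10.16%

%ΔQ ≈ η × %ΔI = 0.77 × (-13.2%) = -10.16%.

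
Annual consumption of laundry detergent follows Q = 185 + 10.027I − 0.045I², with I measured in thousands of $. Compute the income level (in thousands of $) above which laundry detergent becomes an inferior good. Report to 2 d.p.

dQ/dI = 10.027 − 0.09I.
The good is inferior where dQ/dI < 0. Setting dQ/dI = 0 gives I = 10.027 / 0.09 = 111.41.

111.41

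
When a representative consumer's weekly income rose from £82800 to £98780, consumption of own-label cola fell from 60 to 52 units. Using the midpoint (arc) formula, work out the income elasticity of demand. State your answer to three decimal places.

-0.812

ΔQ = 52 − 60 = -8; midpoint Q̄ = (60 + 52)/2 = 56.
ΔI = 98780 − 82800 = 15980; midpoint Ī = (82800 + 98780)/2 = 90790.
η = (ΔQ/Q̄) ÷ (ΔI/Ī) = (-8/56) ÷ (15980/90790) = -0.812.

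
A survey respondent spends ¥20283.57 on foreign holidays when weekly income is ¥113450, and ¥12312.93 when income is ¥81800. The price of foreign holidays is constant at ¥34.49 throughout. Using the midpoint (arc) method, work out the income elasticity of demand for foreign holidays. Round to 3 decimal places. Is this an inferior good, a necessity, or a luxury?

1.508 (luxury)

With a constant price, Q₁ = 20283.57/34.49 = 588.100 and Q₂ = 12312.93/34.49 = 357.000 (equivalently, work directly with expenditure since P cancels).
Midpoint %ΔQ = (12312.93 − 20283.57)/16298.25 = -0.48905; midpoint %ΔI = (81800 − 113450)/97625 = -0.32420.
η = -0.48905 / -0.32420 = 1.508.
η > 1 ⇒ luxury.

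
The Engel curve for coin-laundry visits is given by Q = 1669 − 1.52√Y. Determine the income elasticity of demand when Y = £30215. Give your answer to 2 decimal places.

At Y = 30215: Q = 1404.787.
dQ/dY = -1.52/(2√Y) = -0.00437222 at this income.
η = (dQ/dY)·(Y/Q) = -0.00437222 × (30215/1404.787) = -0.09.

-0.09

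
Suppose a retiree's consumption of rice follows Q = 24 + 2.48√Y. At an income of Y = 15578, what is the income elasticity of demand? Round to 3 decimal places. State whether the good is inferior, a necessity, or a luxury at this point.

0.464 (necessity)

At Y = 15578: Q = 333.533.
dQ/dY = 2.48/(2√Y) = 0.00993495 at this income.
η = (dQ/dY)·(Y/Q) = 0.00993495 × (15578/333.533) = 0.464.
Since 0 < η < 1, the good is a necessity.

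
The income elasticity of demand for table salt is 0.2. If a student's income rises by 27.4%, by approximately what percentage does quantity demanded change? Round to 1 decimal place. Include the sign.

%ΔQ ≈ η × %ΔI = 0.2 × 27.4% = 5.5%.

5.5%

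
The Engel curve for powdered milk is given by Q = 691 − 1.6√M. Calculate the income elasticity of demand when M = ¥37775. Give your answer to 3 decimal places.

-0.409

At M = 37775: Q = 380.027.
dQ/dM = -1.6/(2√M) = -0.00411612 at this income.
η = (dQ/dM)·(M/Q) = -0.00411612 × (37775/380.027) = -0.409.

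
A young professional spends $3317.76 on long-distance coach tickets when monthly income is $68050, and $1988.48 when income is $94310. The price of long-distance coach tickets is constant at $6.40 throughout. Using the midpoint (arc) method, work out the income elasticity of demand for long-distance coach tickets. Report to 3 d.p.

With a constant price, Q₁ = 3317.76/6.40 = 518.400 and Q₂ = 1988.48/6.40 = 310.700 (equivalently, work directly with expenditure since P cancels).
Midpoint %ΔQ = (1988.48 − 3317.76)/2653.12 = -0.50103; midpoint %ΔI = (94310 − 68050)/81180 = 0.32348.
η = -0.50103 / 0.32348 = -1.549.

-1.549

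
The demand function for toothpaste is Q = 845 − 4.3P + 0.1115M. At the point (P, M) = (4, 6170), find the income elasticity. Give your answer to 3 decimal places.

At P = 4, M = 6170: Q = 1515.755.
Holding P constant, ∂Q/∂M = 0.1115.
η_M = (∂Q/∂M)·(M/Q) = 0.1115 × (6170/1515.755) = 0.454.

0.454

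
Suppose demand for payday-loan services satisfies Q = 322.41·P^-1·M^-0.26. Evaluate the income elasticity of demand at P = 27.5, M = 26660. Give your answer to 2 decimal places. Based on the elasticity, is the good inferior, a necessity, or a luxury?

For a multiplicative demand Q = A·P^α·M^β, the income elasticity is β everywhere.
Here β = -0.26, so η = -0.26.
Since η < 0, this is an inferior good.

-0.26 (inferior good)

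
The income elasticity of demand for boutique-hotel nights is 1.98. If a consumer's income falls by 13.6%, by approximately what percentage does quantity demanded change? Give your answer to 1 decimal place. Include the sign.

%ΔQ ≈ η × %ΔI = 1.98 × (-13.6%) = -26.9%.

-26.9%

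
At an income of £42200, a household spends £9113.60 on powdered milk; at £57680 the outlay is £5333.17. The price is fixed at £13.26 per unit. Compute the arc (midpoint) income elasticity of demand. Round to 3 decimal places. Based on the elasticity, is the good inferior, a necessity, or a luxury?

With a constant price, Q₁ = 9113.60/13.26 = 687.300 and Q₂ = 5333.17/13.26 = 402.200 (equivalently, work directly with expenditure since P cancels).
Midpoint %ΔQ = (5333.17 − 9113.60)/7223.39 = -0.52336; midpoint %ΔI = (57680 − 42200)/49940 = 0.30997.
η = -0.52336 / 0.30997 = -1.688.
η < 0 ⇒ inferior good.

-1.688 (inferior good)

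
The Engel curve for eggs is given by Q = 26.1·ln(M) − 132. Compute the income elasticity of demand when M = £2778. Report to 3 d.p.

At M = 2778: Q = 74.960.
dQ/dM = 26.1/M = 0.00939525 at this income.
η = (dQ/dM)·(M/Q) = 0.00939525 × (2778/74.960) = 0.348.

0.348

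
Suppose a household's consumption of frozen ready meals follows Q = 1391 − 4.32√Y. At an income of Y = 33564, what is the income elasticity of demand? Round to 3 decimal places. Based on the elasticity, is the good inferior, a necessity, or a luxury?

-0.660 (inferior good)

At Y = 33564: Q = 599.555.
dQ/dY = -4.32/(2√Y) = -0.0117901 at this income.
η = (dQ/dY)·(Y/Q) = -0.0117901 × (33564/599.555) = -0.660.
Since η < 0, the good is an inferior good.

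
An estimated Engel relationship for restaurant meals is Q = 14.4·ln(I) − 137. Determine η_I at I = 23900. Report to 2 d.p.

At I = 23900: Q = 8.176.
dQ/dI = 14.4/I = 0.00060251 at this income.
η = (dQ/dI)·(I/Q) = 0.00060251 × (23900/8.176) = 1.76.

1.76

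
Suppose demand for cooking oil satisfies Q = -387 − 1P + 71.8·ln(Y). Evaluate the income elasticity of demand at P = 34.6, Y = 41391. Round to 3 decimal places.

At P = 34.6, Y = 41391: Q = 341.693.
Holding P constant, ∂Q/∂Y = 71.8/Y = 0.00173468.
η_Y = (∂Q/∂Y)·(Y/Q) = 0.00173468 × (41391/341.693) = 0.210.

0.210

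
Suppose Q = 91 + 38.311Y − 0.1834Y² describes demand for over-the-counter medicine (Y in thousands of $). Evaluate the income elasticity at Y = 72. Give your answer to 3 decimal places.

0.451

At Y = 72: Q = 1898.6464.
dQ/dY = 38.311 − 0.3668Y = 11.90140.
η = (dQ/dY)·(Y/Q) = 11.90140 × (72/1898.6464) = 0.451.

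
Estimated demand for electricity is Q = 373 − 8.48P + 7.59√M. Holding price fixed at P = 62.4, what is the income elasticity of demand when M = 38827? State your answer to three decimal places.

At P = 62.4, M = 38827: Q = 1339.425.
Holding P constant, ∂Q/∂M = 7.59/(2√M) = 0.0192595.
η_M = (∂Q/∂M)·(M/Q) = 0.0192595 × (38827/1339.425) = 0.558.

0.558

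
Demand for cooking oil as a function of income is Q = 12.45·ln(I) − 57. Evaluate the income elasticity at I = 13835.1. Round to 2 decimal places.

At I = 13835.1: Q = 61.710.
dQ/dI = 12.45/I = 0.000899885 at this income.
η = (dQ/dI)·(I/Q) = 0.000899885 × (13835.1/61.710) = 0.20.

0.20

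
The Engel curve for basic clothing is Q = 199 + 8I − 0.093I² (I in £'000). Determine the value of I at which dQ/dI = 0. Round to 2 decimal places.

dQ/dI = 8 − 0.186I.
The good is inferior where dQ/dI < 0. Setting dQ/dI = 0 gives I = 8 / 0.186 = 43.01.

43.01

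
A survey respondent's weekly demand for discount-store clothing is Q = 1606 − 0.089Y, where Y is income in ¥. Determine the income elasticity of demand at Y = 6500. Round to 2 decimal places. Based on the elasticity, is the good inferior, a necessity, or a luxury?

At Y = 6500: Q = 1027.500.
dQ/dY = −0.089.
η = (dQ/dY)·(Y/Q) = -0.089 × (6500/1027.500) = -0.56.
Since η < 0, the good is an inferior good.

-0.56 (inferior good)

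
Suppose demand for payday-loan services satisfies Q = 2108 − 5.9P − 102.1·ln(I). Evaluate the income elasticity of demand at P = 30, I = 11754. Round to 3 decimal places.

-0.105

At P = 30, I = 11754: Q = 974.124.
Holding P constant, ∂Q/∂I = -102.1/I = -0.0086864.
η_I = (∂Q/∂I)·(I/Q) = -0.0086864 × (11754/974.124) = -0.105.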